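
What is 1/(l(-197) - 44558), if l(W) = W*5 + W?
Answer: -1/45740 ≈ -2.1863e-5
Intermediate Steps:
l(W) = 6*W (l(W) = 5*W + W = 6*W)
1/(l(-197) - 44558) = 1/(6*(-197) - 44558) = 1/(-1182 - 44558) = 1/(-45740) = -1/45740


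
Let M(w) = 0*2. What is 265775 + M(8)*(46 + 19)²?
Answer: 265775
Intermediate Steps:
M(w) = 0
265775 + M(8)*(46 + 19)² = 265775 + 0*(46 + 19)² = 265775 + 0*65² = 265775 + 0*4225 = 265775 + 0 = 265775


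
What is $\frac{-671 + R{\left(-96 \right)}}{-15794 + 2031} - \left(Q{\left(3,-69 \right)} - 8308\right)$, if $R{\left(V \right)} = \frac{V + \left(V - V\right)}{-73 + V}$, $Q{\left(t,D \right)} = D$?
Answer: $\frac{19484571322}{2325947} \approx 8377.0$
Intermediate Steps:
$R{\left(V \right)} = \frac{V}{-73 + V}$ ($R{\left(V \right)} = \frac{V + 0}{-73 + V} = \frac{V}{-73 + V}$)
$\frac{-671 + R{\left(-96 \right)}}{-15794 + 2031} - \left(Q{\left(3,-69 \right)} - 8308\right) = \frac{-671 - \frac{96}{-73 - 96}}{-15794 + 2031} - \left(-69 - 8308\right) = \frac{-671 - \frac{96}{-169}}{-13763} - -8377 = \left(-671 - - \frac{96}{169}\right) \left(- \frac{1}{13763}\right) + 8377 = \left(-671 + \frac{96}{169}\right) \left(- \frac{1}{13763}\right) + 8377 = \left(- \frac{113303}{169}\right) \left(- \frac{1}{13763}\right) + 8377 = \frac{113303}{2325947} + 8377 = \frac{19484571322}{2325947}$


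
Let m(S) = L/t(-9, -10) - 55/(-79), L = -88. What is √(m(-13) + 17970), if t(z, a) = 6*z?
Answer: √9085388127/711 ≈ 134.06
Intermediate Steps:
m(S) = 4961/2133 (m(S) = -88/(6*(-9)) - 55/(-79) = -88/(-54) - 55*(-1/79) = -88*(-1/54) + 55/79 = 44/27 + 55/79 = 4961/2133)
√(m(-13) + 17970) = √(4961/2133 + 17970) = √(38334971/2133) = √9085388127/711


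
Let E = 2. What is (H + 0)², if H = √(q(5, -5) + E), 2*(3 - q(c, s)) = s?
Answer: 15/2 ≈ 7.5000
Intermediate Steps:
q(c, s) = 3 - s/2
H = √30/2 (H = √((3 - ½*(-5)) + 2) = √((3 + 5/2) + 2) = √(11/2 + 2) = √(15/2) = √30/2 ≈ 2.7386)
(H + 0)² = (√30/2 + 0)² = (√30/2)² = 15/2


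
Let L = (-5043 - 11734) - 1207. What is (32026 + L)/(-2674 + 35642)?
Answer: 7021/16484 ≈ 0.42593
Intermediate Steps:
L = -17984 (L = -16777 - 1207 = -17984)
(32026 + L)/(-2674 + 35642) = (32026 - 17984)/(-2674 + 35642) = 14042/32968 = 14042*(1/32968) = 7021/16484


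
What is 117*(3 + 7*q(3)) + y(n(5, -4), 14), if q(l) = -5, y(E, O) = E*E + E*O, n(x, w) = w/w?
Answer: -3729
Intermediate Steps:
n(x, w) = 1
y(E, O) = E**2 + E*O
117*(3 + 7*q(3)) + y(n(5, -4), 14) = 117*(3 + 7*(-5)) + 1*(1 + 14) = 117*(3 - 35) + 1*15 = 117*(-32) + 15 = -3744 + 15 = -3729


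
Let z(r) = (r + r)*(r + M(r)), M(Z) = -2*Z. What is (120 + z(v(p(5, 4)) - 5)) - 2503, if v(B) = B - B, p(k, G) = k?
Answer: -2433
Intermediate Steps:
v(B) = 0
z(r) = -2*r**2 (z(r) = (r + r)*(r - 2*r) = (2*r)*(-r) = -2*r**2)
(120 + z(v(p(5, 4)) - 5)) - 2503 = (120 - 2*(0 - 5)**2) - 2503 = (120 - 2*(-5)**2) - 2503 = (120 - 2*25) - 2503 = (120 - 50) - 2503 = 70 - 2503 = -2433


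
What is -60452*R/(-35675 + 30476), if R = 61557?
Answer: 1240414588/1733 ≈ 7.1576e+5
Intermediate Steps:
-60452*R/(-35675 + 30476) = -60452*61557/(-35675 + 30476) = -60452/((-5199*1/61557)) = -60452/(-1733/20519) = -60452*(-20519/1733) = 1240414588/1733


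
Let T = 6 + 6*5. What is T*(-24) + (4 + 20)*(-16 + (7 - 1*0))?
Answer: -1080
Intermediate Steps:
T = 36 (T = 6 + 30 = 36)
T*(-24) + (4 + 20)*(-16 + (7 - 1*0)) = 36*(-24) + (4 + 20)*(-16 + (7 - 1*0)) = -864 + 24*(-16 + (7 + 0)) = -864 + 24*(-16 + 7) = -864 + 24*(-9) = -864 - 216 = -1080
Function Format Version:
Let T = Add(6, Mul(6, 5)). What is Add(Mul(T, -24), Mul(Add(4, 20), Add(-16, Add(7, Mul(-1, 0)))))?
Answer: -1080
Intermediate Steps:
T = 36 (T = Add(6, 30) = 36)
Add(Mul(T, -24), Mul(Add(4, 20), Add(-16, Add(7, Mul(-1, 0))))) = Add(Mul(36, -24), Mul(Add(4, 20), Add(-16, Add(7, Mul(-1, 0))))) = Add(-864, Mul(24, Add(-16, Add(7, 0)))) = Add(-864, Mul(24, Add(-16, 7))) = Add(-864, Mul(24, -9)) = Add(-864, -216) = -1080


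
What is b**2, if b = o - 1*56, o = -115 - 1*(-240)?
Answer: 4761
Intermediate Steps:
o = 125 (o = -115 + 240 = 125)
b = 69 (b = 125 - 1*56 = 125 - 56 = 69)
b**2 = 69**2 = 4761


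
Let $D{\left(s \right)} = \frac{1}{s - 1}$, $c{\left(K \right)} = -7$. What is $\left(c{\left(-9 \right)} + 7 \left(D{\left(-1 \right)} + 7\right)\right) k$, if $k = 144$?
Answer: $5544$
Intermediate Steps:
$D{\left(s \right)} = \frac{1}{-1 + s}$
$\left(c{\left(-9 \right)} + 7 \left(D{\left(-1 \right)} + 7\right)\right) k = \left(-7 + 7 \left(\frac{1}{-1 - 1} + 7\right)\right) 144 = \left(-7 + 7 \left(\frac{1}{-2} + 7\right)\right) 144 = \left(-7 + 7 \left(- \frac{1}{2} + 7\right)\right) 144 = \left(-7 + 7 \cdot \frac{13}{2}\right) 144 = \left(-7 + \frac{91}{2}\right) 144 = \frac{77}{2} \cdot 144 = 5544$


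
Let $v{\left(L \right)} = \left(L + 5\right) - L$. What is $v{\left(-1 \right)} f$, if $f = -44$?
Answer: $-220$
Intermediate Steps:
$v{\left(L \right)} = 5$ ($v{\left(L \right)} = \left(5 + L\right) - L = 5$)
$v{\left(-1 \right)} f = 5 \left(-44\right) = -220$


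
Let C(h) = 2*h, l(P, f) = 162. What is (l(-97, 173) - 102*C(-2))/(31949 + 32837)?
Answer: 285/32393 ≈ 0.0087982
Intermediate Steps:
(l(-97, 173) - 102*C(-2))/(31949 + 32837) = (162 - 204*(-2))/(31949 + 32837) = (162 - 102*(-4))/64786 = (162 + 408)*(1/64786) = 570*(1/64786) = 285/32393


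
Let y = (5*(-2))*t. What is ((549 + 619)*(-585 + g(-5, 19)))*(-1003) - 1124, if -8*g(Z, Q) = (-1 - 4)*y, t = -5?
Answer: 648719216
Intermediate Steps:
y = 50 (y = (5*(-2))*(-5) = -10*(-5) = 50)
g(Z, Q) = 125/4 (g(Z, Q) = -(-1 - 4)*50/8 = -(-5)*50/8 = -1/8*(-250) = 125/4)
((549 + 619)*(-585 + g(-5, 19)))*(-1003) - 1124 = ((549 + 619)*(-585 + 125/4))*(-1003) - 1124 = (1168*(-2215/4))*(-1003) - 1124 = -646780*(-1003) - 1124 = 648720340 - 1124 = 648719216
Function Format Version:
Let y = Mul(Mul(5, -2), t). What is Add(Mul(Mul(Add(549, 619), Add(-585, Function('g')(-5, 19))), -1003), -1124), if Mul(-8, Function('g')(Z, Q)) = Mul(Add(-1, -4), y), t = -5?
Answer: 648719216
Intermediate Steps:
y = 50 (y = Mul(Mul(5, -2), -5) = Mul(-10, -5) = 50)
Function('g')(Z, Q) = Rational(125, 4) (Function('g')(Z, Q) = Mul(Rational(-1, 8), Mul(Add(-1, -4), 50)) = Mul(Rational(-1, 8), Mul(-5, 50)) = Mul(Rational(-1, 8), -250) = Rational(125, 4))
Add(Mul(Mul(Add(549, 619), Add(-585, Function('g')(-5, 19))), -1003), -1124) = Add(Mul(Mul(Add(549, 619), Add(-585, Rational(125, 4))), -1003), -1124) = Add(Mul(Mul(1168, Rational(-2215, 4)), -1003), -1124) = Add(Mul(-646780, -1003), -1124) = Add(648720340, -1124) = 648719216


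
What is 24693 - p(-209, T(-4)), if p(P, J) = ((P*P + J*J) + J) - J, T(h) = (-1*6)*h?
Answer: -19564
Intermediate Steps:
T(h) = -6*h
p(P, J) = J**2 + P**2 (p(P, J) = ((P**2 + J**2) + J) - J = ((J**2 + P**2) + J) - J = (J + J**2 + P**2) - J = J**2 + P**2)
24693 - p(-209, T(-4)) = 24693 - ((-6*(-4))**2 + (-209)**2) = 24693 - (24**2 + 43681) = 24693 - (576 + 43681) = 24693 - 1*44257 = 24693 - 44257 = -19564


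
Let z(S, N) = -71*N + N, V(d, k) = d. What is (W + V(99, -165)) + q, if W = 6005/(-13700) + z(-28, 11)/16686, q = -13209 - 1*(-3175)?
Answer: -227123386543/22859820 ≈ -9935.5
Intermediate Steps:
q = -10034 (q = -13209 + 3175 = -10034)
z(S, N) = -70*N
W = -11074843/22859820 (W = 6005/(-13700) - 70*11/16686 = 6005*(-1/13700) - 770*1/16686 = -1201/2740 - 385/8343 = -11074843/22859820 ≈ -0.48447)
(W + V(99, -165)) + q = (-11074843/22859820 + 99) - 10034 = 2252047337/22859820 - 10034 = -227123386543/22859820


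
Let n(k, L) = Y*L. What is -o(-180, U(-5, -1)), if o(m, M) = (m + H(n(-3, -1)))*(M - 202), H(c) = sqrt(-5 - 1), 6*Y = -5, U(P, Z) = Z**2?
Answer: -36180 + 201*I*sqrt(6) ≈ -36180.0 + 492.35*I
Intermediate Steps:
Y = -5/6 (Y = (1/6)*(-5) = -5/6 ≈ -0.83333)
n(k, L) = -5*L/6
H(c) = I*sqrt(6) (H(c) = sqrt(-6) = I*sqrt(6))
o(m, M) = (-202 + M)*(m + I*sqrt(6)) (o(m, M) = (m + I*sqrt(6))*(M - 202) = (m + I*sqrt(6))*(-202 + M) = (-202 + M)*(m + I*sqrt(6)))
-o(-180, U(-5, -1)) = -(-202*(-180) + (-1)**2*(-180) - 202*I*sqrt(6) + I*(-1)**2*sqrt(6)) = -(36360 + 1*(-180) - 202*I*sqrt(6) + I*1*sqrt(6)) = -(36360 - 180 - 202*I*sqrt(6) + I*sqrt(6)) = -(36180 - 201*I*sqrt(6)) = -36180 + 201*I*sqrt(6)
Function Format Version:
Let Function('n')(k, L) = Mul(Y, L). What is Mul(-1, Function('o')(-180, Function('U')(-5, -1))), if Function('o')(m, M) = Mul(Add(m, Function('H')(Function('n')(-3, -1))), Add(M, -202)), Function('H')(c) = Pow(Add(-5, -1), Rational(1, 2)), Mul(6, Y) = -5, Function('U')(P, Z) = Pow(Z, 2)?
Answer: Add(-36180, Mul(201, I, Pow(6, Rational(1, 2)))) ≈ Add(-36180., Mul(492.35, I))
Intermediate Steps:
Y = Rational(-5, 6) (Y = Mul(Rational(1, 6), -5) = Rational(-5, 6) ≈ -0.83333)
Function('n')(k, L) = Mul(Rational(-5, 6), L)
Function('H')(c) = Mul(I, Pow(6, Rational(1, 2))) (Function('H')(c) = Pow(-6, Rational(1, 2)) = Mul(I, Pow(6, Rational(1, 2))))
Function('o')(m, M) = Mul(Add(-202, M), Add(m, Mul(I, Pow(6, Rational(1, 2))))) (Function('o')(m, M) = Mul(Add(m, Mul(I, Pow(6, Rational(1, 2)))), Add(M, -202)) = Mul(Add(m, Mul(I, Pow(6, Rational(1, 2)))), Add(-202, M)) = Mul(Add(-202, M), Add(m, Mul(I, Pow(6, Rational(1, 2))))))
Mul(-1, Function('o')(-180, Function('U')(-5, -1))) = Mul(-1, Add(Mul(-202, -180), Mul(Pow(-1, 2), -180), Mul(-202, I, Pow(6, Rational(1, 2))), Mul(I, Pow(-1, 2), Pow(6, Rational(1, 2))))) = Mul(-1, Add(36360, Mul(1, -180), Mul(-202, I, Pow(6, Rational(1, 2))), Mul(I, 1, Pow(6, Rational(1, 2))))) = Mul(-1, Add(36360, -180, Mul(-202, I, Pow(6, Rational(1, 2))), Mul(I, Pow(6, Rational(1, 2))))) = Mul(-1, Add(36180, Mul(-201, I, Pow(6, Rational(1, 2))))) = Add(-36180, Mul(201, I, Pow(6, Rational(1, 2))))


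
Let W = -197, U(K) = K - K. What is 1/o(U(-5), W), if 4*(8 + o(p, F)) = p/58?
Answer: -⅛ ≈ -0.12500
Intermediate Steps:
U(K) = 0
o(p, F) = -8 + p/232 (o(p, F) = -8 + (p/58)/4 = -8 + p/232)
1/o(U(-5), W) = 1/(-8 + (1/232)*0) = 1/(-8 + 0) = 1/(-8) = -⅛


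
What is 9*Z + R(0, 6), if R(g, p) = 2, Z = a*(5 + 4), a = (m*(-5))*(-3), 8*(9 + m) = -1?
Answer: -88679/8 ≈ -11085.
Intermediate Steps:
m = -73/8 (m = -9 + (⅛)*(-1) = -9 - ⅛ = -73/8 ≈ -9.1250)
a = -1095/8 (a = -73/8*(-5)*(-3) = (365/8)*(-3) = -1095/8 ≈ -136.88)
Z = -9855/8 (Z = -1095*(5 + 4)/8 = -1095/8*9 = -9855/8 ≈ -1231.9)
9*Z + R(0, 6) = 9*(-9855/8) + 2 = -88695/8 + 2 = -88679/8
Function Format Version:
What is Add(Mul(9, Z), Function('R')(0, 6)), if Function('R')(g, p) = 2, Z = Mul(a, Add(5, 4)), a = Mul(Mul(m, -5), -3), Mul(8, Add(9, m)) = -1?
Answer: Rational(-88679, 8) ≈ -11085.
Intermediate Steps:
m = Rational(-73, 8) (m = Add(-9, Mul(Rational(1, 8), -1)) = Add(-9, Rational(-1, 8)) = Rational(-73, 8) ≈ -9.1250)
a = Rational(-1095, 8) (a = Mul(Mul(Rational(-73, 8), -5), -3) = Mul(Rational(365, 8), -3) = Rational(-1095, 8) ≈ -136.88)
Z = Rational(-9855, 8) (Z = Mul(Rational(-1095, 8), Add(5, 4)) = Mul(Rational(-1095, 8), 9) = Rational(-9855, 8) ≈ -1231.9)
Add(Mul(9, Z), Function('R')(0, 6)) = Add(Mul(9, Rational(-9855, 8)), 2) = Add(Rational(-88695, 8), 2) = Rational(-88679, 8)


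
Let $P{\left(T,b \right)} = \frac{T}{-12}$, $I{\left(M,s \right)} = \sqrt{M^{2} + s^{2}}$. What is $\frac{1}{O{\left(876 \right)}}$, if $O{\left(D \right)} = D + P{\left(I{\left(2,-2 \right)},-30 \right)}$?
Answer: $\frac{15768}{13812767} + \frac{3 \sqrt{2}}{13812767} \approx 0.0011419$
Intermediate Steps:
$P{\left(T,b \right)} = - \frac{T}{12}$ ($P{\left(T,b \right)} = T \left(- \frac{1}{12}\right) = - \frac{T}{12}$)
$O{\left(D \right)} = D - \frac{\sqrt{2}}{6}$ ($O{\left(D \right)} = D - \frac{\sqrt{2^{2} + \left(-2\right)^{2}}}{12} = D - \frac{\sqrt{4 + 4}}{12} = D - \frac{\sqrt{8}}{12} = D - \frac{2 \sqrt{2}}{12} = D - \frac{\sqrt{2}}{6}$)
$\frac{1}{O{\left(876 \right)}} = \frac{1}{876 - \frac{\sqrt{2}}{6}}$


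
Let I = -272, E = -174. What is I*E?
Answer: 47328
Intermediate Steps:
I*E = -272*(-174) = 47328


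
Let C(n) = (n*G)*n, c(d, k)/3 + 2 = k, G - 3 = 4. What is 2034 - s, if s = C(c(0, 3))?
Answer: 1971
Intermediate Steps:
G = 7 (G = 3 + 4 = 7)
c(d, k) = -6 + 3*k
C(n) = 7*n² (C(n) = (n*7)*n = (7*n)*n = 7*n²)
s = 63 (s = 7*(-6 + 3*3)² = 7*(-6 + 9)² = 7*3² = 7*9 = 63)
2034 - s = 2034 - 1*63 = 2034 - 63 = 1971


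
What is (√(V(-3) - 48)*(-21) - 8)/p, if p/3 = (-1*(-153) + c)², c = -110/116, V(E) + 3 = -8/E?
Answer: -26912/233324283 - 23548*I*√435/233324283 ≈ -0.00011534 - 0.0021049*I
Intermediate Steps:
V(E) = -3 - 8/E
c = -55/58 (c = -110*1/116 = -55/58 ≈ -0.94828)
p = 233324283/3364 (p = 3*(-1*(-153) - 55/58)² = 3*(153 - 55/58)² = 3*(8819/58)² = 3*(77774761/3364) = 233324283/3364 ≈ 69359.)
(√(V(-3) - 48)*(-21) - 8)/p = (√((-3 - 8/(-3)) - 48)*(-21) - 8)/(233324283/3364) = (√((-3 - 8*(-⅓)) - 48)*(-21) - 8)*(3364/233324283) = (√((-3 + 8/3) - 48)*(-21) - 8)*(3364/233324283) = (√(-⅓ - 48)*(-21) - 8)*(3364/233324283) = (√(-145/3)*(-21) - 8)*(3364/233324283) = ((I*√435/3)*(-21) - 8)*(3364/233324283) = (-7*I*√435 - 8)*(3364/233324283) = (-8 - 7*I*√435)*(3364/233324283) = -26912/233324283 - 23548*I*√435/233324283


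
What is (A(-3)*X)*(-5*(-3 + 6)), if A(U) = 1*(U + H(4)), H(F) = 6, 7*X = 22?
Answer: -990/7 ≈ -141.43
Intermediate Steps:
X = 22/7 (X = (⅐)*22 = 22/7 ≈ 3.1429)
A(U) = 6 + U (A(U) = 1*(U + 6) = 1*(6 + U) = 6 + U)
(A(-3)*X)*(-5*(-3 + 6)) = ((6 - 3)*(22/7))*(-5*(-3 + 6)) = (3*(22/7))*(-5*3) = (66/7)*(-15) = -990/7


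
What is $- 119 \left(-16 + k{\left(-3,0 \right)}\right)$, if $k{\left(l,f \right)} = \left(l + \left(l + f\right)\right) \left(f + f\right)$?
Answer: $1904$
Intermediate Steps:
$k{\left(l,f \right)} = 2 f \left(f + 2 l\right)$ ($k{\left(l,f \right)} = \left(l + \left(f + l\right)\right) 2 f = \left(f + 2 l\right) 2 f = 2 f \left(f + 2 l\right)$)
$- 119 \left(-16 + k{\left(-3,0 \right)}\right) = - 119 \left(-16 + 2 \cdot 0 \left(0 + 2 \left(-3\right)\right)\right) = - 119 \left(-16 + 2 \cdot 0 \left(0 - 6\right)\right) = - 119 \left(-16 + 2 \cdot 0 \left(-6\right)\right) = - 119 \left(-16 + 0\right) = \left(-119\right) \left(-16\right) = 1904$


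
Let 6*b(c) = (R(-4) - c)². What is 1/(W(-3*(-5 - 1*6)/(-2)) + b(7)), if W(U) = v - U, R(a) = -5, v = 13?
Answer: 2/107 ≈ 0.018692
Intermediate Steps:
b(c) = (-5 - c)²/6
W(U) = 13 - U
1/(W(-3*(-5 - 1*6)/(-2)) + b(7)) = 1/((13 - (-3)*(-5 - 1*6)/(-2)) + (5 + 7)²/6) = 1/((13 - (-3)*(-5 - 6)*(-½)) + (⅙)*12²) = 1/((13 - (-3)*(-11*(-½))) + (⅙)*144) = 1/((13 - (-3)*11/2) + 24) = 1/((13 - 1*(-33/2)) + 24) = 1/((13 + 33/2) + 24) = 1/(59/2 + 24) = 1/(107/2) = 2/107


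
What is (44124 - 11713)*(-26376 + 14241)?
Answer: -393307485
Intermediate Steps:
(44124 - 11713)*(-26376 + 14241) = 32411*(-12135) = -393307485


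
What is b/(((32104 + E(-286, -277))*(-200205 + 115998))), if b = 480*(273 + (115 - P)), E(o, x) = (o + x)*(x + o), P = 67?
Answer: -51360/9798130037 ≈ -5.2418e-6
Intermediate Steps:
E(o, x) = (o + x)**2 (E(o, x) = (o + x)*(o + x) = (o + x)**2)
b = 154080 (b = 480*(273 + (115 - 1*67)) = 480*(273 + (115 - 67)) = 480*(273 + 48) = 480*321 = 154080)
b/(((32104 + E(-286, -277))*(-200205 + 115998))) = 154080/(((32104 + (-286 - 277)**2)*(-200205 + 115998))) = 154080/(((32104 + (-563)**2)*(-84207))) = 154080/(((32104 + 316969)*(-84207))) = 154080/((349073*(-84207))) = 154080/(-29394390111) = 154080*(-1/29394390111) = -51360/9798130037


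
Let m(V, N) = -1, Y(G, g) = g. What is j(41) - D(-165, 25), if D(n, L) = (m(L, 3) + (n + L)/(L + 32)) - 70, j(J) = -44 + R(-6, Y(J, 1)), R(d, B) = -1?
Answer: 1622/57 ≈ 28.456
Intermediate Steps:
j(J) = -45 (j(J) = -44 - 1 = -45)
D(n, L) = -71 + (L + n)/(32 + L) (D(n, L) = (-1 + (n + L)/(L + 32)) - 70 = (-1 + (L + n)/(32 + L)) - 70 = -71 + (L + n)/(32 + L))
j(41) - D(-165, 25) = -45 - (-2272 - 165 - 70*25)/(32 + 25) = -45 - (-2272 - 165 - 1750)/57 = -45 - (-4187)/57 = -45 - 1*(-4187/57) = -45 + 4187/57 = 1622/57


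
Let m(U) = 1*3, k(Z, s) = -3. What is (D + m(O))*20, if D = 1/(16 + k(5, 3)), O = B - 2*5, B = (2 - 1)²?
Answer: 800/13 ≈ 61.538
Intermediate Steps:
B = 1 (B = 1² = 1)
O = -9 (O = 1 - 2*5 = 1 - 10 = -9)
D = 1/13 (D = 1/(16 - 3) = 1/13 ≈ 0.076923)
m(U) = 3
(D + m(O))*20 = (1/13 + 3)*20 = (40/13)*20 = 800/13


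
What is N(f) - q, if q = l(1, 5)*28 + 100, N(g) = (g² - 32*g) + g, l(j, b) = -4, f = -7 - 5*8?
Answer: 3678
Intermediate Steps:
f = -47 (f = -7 - 40 = -47)
N(g) = g² - 31*g
q = -12 (q = -4*28 + 100 = -112 + 100 = -12)
N(f) - q = -47*(-31 - 47) - 1*(-12) = -47*(-78) + 12 = 3666 + 12 = 3678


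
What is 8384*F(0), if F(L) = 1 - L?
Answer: 8384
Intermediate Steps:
8384*F(0) = 8384*(1 - 1*0) = 8384*(1 + 0) = 8384*1 = 8384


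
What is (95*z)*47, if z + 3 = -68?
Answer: -317015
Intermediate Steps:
z = -71 (z = -3 - 68 = -71)
(95*z)*47 = (95*(-71))*47 = -6745*47 = -317015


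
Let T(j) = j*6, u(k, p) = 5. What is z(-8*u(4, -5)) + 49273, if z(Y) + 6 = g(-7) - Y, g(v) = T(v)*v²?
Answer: 47249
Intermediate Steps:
T(j) = 6*j
g(v) = 6*v³ (g(v) = (6*v)*v² = 6*v³)
z(Y) = -2064 - Y (z(Y) = -6 + (6*(-7)³ - Y) = -6 + (6*(-343) - Y) = -6 + (-2058 - Y) = -2064 - Y)
z(-8*u(4, -5)) + 49273 = (-2064 - (-8)*5) + 49273 = (-2064 - 1*(-40)) + 49273 = (-2064 + 40) + 49273 = -2024 + 49273 = 47249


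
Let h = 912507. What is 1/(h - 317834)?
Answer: 1/594673 ≈ 1.6816e-6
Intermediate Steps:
1/(h - 317834) = 1/(912507 - 317834) = 1/594673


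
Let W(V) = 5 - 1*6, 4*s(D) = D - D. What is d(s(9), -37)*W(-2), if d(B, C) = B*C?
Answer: 0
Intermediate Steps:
s(D) = 0 (s(D) = (D - D)/4 = (¼)*0 = 0)
W(V) = -1 (W(V) = 5 - 6 = -1)
d(s(9), -37)*W(-2) = (0*(-37))*(-1) = 0*(-1) = 0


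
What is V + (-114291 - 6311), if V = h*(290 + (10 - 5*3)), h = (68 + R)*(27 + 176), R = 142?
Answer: 12028948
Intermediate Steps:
h = 42630 (h = (68 + 142)*(27 + 176) = 210*203 = 42630)
V = 12149550 (V = 42630*(290 + (10 - 5*3)) = 42630*(290 + (10 - 15)) = 42630*(290 - 5) = 42630*285 = 12149550)
V + (-114291 - 6311) = 12149550 + (-114291 - 6311) = 12149550 - 120602 = 12028948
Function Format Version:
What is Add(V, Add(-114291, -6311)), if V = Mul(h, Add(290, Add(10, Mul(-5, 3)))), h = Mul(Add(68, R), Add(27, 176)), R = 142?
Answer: 12028948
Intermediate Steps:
h = 42630 (h = Mul(Add(68, 142), Add(27, 176)) = Mul(210, 203) = 42630)
V = 12149550 (V = Mul(42630, Add(290, Add(10, Mul(-5, 3)))) = Mul(42630, Add(290, Add(10, -15))) = Mul(42630, Add(290, -5)) = Mul(42630, 285) = 12149550)
Add(V, Add(-114291, -6311)) = Add(12149550, Add(-114291, -6311)) = Add(12149550, -120602) = 12028948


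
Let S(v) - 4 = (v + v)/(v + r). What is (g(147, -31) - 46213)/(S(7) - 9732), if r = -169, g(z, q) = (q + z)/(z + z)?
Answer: 183417831/38610775 ≈ 4.7504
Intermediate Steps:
g(z, q) = (q + z)/(2*z) (g(z, q) = (q + z)/((2*z)) = (q + z)*(1/(2*z)) = (q + z)/(2*z))
S(v) = 4 + 2*v/(-169 + v) (S(v) = 4 + (v + v)/(v - 169) = 4 + (2*v)/(-169 + v) = 4 + 2*v/(-169 + v))
(g(147, -31) - 46213)/(S(7) - 9732) = ((½)*(-31 + 147)/147 - 46213)/(2*(-338 + 3*7)/(-169 + 7) - 9732) = ((½)*(1/147)*116 - 46213)/(2*(-338 + 21)/(-162) - 9732) = (58/147 - 46213)/(2*(-1/162)*(-317) - 9732) = -6793253/(147*(317/81 - 9732)) = -6793253/(147*(-787975/81)) = -6793253/147*(-81/787975) = 183417831/38610775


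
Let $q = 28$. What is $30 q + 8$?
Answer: $848$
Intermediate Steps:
$30 q + 8 = 30 \cdot 28 + 8 = 840 + 8 = 848$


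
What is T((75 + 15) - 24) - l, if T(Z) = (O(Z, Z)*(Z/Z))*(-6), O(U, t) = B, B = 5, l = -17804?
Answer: 17774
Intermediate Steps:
O(U, t) = 5
T(Z) = -30 (T(Z) = (5*(Z/Z))*(-6) = (5*1)*(-6) = 5*(-6) = -30)
T((75 + 15) - 24) - l = -30 - 1*(-17804) = -30 + 17804 = 17774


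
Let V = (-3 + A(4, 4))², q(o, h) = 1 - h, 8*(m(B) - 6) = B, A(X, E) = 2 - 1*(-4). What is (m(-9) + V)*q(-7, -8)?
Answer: 999/8 ≈ 124.88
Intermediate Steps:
A(X, E) = 6 (A(X, E) = 2 + 4 = 6)
m(B) = 6 + B/8
V = 9 (V = (-3 + 6)² = 3² = 9)
(m(-9) + V)*q(-7, -8) = ((6 + (⅛)*(-9)) + 9)*(1 - 1*(-8)) = ((6 - 9/8) + 9)*(1 + 8) = (39/8 + 9)*9 = (111/8)*9 = 999/8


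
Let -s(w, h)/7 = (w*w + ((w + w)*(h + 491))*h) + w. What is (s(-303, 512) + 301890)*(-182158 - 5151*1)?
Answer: -407974185267540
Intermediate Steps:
s(w, h) = -7*w - 7*w**2 - 14*h*w*(491 + h) (s(w, h) = -7*((w*w + ((w + w)*(h + 491))*h) + w) = -7*((w**2 + ((2*w)*(491 + h))*h) + w) = -7*((w**2 + (2*w*(491 + h))*h) + w) = -7*((w**2 + 2*h*w*(491 + h)) + w) = -7*(w + w**2 + 2*h*w*(491 + h)) = -7*w - 7*w**2 - 14*h*w*(491 + h))
(s(-303, 512) + 301890)*(-182158 - 5151*1) = (-7*(-303)*(1 - 303 + 2*512**2 + 982*512) + 301890)*(-182158 - 5151*1) = (-7*(-303)*(1 - 303 + 2*262144 + 502784) + 301890)*(-182158 - 5151) = (-7*(-303)*(1 - 303 + 524288 + 502784) + 301890)*(-187309) = (-7*(-303)*1026770 + 301890)*(-187309) = (2177779170 + 301890)*(-187309) = 2178081060*(-187309) = -407974185267540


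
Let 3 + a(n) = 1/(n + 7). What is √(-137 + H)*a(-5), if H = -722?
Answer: -5*I*√859/2 ≈ -73.272*I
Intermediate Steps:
a(n) = -3 + 1/(7 + n) (a(n) = -3 + 1/(n + 7) = -3 + 1/(7 + n))
√(-137 + H)*a(-5) = √(-137 - 722)*((-20 - 3*(-5))/(7 - 5)) = √(-859)*((-20 + 15)/2) = (I*√859)*((½)*(-5)) = (I*√859)*(-5/2) = -5*I*√859/2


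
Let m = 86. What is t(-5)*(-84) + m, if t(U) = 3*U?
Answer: 1346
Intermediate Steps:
t(-5)*(-84) + m = (3*(-5))*(-84) + 86 = -15*(-84) + 86 = 1260 + 86 = 1346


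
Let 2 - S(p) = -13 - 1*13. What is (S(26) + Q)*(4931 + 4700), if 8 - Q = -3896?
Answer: 37869092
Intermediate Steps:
Q = 3904 (Q = 8 - 1*(-3896) = 8 + 3896 = 3904)
S(p) = 28 (S(p) = 2 - (-13 - 1*13) = 2 - (-13 - 13) = 2 - 1*(-26) = 2 + 26 = 28)
(S(26) + Q)*(4931 + 4700) = (28 + 3904)*(4931 + 4700) = 3932*9631 = 37869092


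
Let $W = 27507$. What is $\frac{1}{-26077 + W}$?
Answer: $\frac{1}{1430} \approx 0.0006993$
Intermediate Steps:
$\frac{1}{-26077 + W} = \frac{1}{-26077 + 27507} = \frac{1}{1430}$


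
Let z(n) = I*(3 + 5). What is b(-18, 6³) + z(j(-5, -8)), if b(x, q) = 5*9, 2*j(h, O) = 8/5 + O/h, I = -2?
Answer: 29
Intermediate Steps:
j(h, O) = ⅘ + O/(2*h) (j(h, O) = (8/5 + O/h)/2 = ⅘ + O/(2*h))
b(x, q) = 45
z(n) = -16 (z(n) = -2*(3 + 5) = -2*8 = -16)
b(-18, 6³) + z(j(-5, -8)) = 45 - 16 = 29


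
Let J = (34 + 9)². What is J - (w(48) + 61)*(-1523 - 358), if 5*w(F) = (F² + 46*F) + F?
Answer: 1832062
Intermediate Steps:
w(F) = F²/5 + 47*F/5 (w(F) = ((F² + 46*F) + F)/5 = (F² + 47*F)/5 = F²/5 + 47*F/5)
J = 1849 (J = 43² = 1849)
J - (w(48) + 61)*(-1523 - 358) = 1849 - ((⅕)*48*(47 + 48) + 61)*(-1523 - 358) = 1849 - ((⅕)*48*95 + 61)*(-1881) = 1849 - (912 + 61)*(-1881) = 1849 - 973*(-1881) = 1849 - 1*(-1830213) = 1849 + 1830213 = 1832062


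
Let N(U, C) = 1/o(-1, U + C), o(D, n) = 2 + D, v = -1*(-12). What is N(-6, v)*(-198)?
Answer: -198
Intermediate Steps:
v = 12
N(U, C) = 1 (N(U, C) = 1/(2 - 1) = 1/1 = 1*1 = 1)
N(-6, v)*(-198) = 1*(-198) = -198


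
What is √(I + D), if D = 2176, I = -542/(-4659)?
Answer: √47235392634/4659 ≈ 46.649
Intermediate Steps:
I = 542/4659 (I = -542*(-1/4659) = 542/4659 ≈ 0.11633)
√(I + D) = √(542/4659 + 2176) = √(10138526/4659) = √47235392634/4659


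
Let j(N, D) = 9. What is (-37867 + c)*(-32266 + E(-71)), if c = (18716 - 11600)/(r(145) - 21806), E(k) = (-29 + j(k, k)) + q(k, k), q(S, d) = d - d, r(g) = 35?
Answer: 2957431941542/2419 ≈ 1.2226e+9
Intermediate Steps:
q(S, d) = 0
E(k) = -20 (E(k) = (-29 + 9) + 0 = -20 + 0 = -20)
c = -2372/7257 (c = (18716 - 11600)/(35 - 21806) = 7116/(-21771) = 7116*(-1/21771) = -2372/7257 ≈ -0.32686)
(-37867 + c)*(-32266 + E(-71)) = (-37867 - 2372/7257)*(-32266 - 20) = -274803191/7257*(-32286) = 2957431941542/2419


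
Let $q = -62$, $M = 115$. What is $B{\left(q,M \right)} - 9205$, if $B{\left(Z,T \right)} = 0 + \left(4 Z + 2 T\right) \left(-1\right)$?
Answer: $-9187$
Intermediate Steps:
$B{\left(Z,T \right)} = - 4 Z - 2 T$ ($B{\left(Z,T \right)} = 0 + \left(2 T + 4 Z\right) \left(-1\right) = 0 - \left(2 T + 4 Z\right) = - 4 Z - 2 T$)
$B{\left(q,M \right)} - 9205 = \left(\left(-4\right) \left(-62\right) - 230\right) - 9205 = \left(248 - 230\right) - 9205 = 18 - 9205 = -9187$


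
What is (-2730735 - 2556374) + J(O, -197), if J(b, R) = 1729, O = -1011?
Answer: -5285380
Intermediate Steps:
(-2730735 - 2556374) + J(O, -197) = (-2730735 - 2556374) + 1729 = -5287109 + 1729 = -5285380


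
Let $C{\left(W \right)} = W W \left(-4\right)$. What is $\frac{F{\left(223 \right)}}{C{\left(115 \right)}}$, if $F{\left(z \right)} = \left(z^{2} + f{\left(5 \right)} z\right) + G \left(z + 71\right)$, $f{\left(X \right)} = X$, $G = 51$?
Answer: $- \frac{32919}{26450} \approx -1.2446$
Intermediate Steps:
$C{\left(W \right)} = - 4 W^{2}$ ($C{\left(W \right)} = W \left(- 4 W\right) = - 4 W^{2}$)
$F{\left(z \right)} = 3621 + z^{2} + 56 z$ ($F{\left(z \right)} = \left(z^{2} + 5 z\right) + 51 \left(z + 71\right) = \left(z^{2} + 5 z\right) + 51 \left(71 + z\right) = \left(z^{2} + 5 z\right) + \left(3621 + 51 z\right) = 3621 + z^{2} + 56 z$)
$\frac{F{\left(223 \right)}}{C{\left(115 \right)}} = \frac{3621 + 223^{2} + 56 \cdot 223}{\left(-4\right) 115^{2}} = \frac{3621 + 49729 + 12488}{\left(-4\right) 13225} = \frac{65838}{-52900} = 65838 \left(- \frac{1}{52900}\right) = - \frac{32919}{26450}$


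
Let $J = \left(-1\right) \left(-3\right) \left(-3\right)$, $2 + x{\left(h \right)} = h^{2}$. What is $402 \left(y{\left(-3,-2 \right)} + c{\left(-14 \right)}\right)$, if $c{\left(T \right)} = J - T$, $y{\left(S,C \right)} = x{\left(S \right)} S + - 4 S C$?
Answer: $-16080$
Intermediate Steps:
$x{\left(h \right)} = -2 + h^{2}$
$J = -9$ ($J = 3 \left(-3\right) = -9$)
$y{\left(S,C \right)} = S \left(-2 + S^{2}\right) - 4 C S$ ($y{\left(S,C \right)} = \left(-2 + S^{2}\right) S + - 4 S C = S \left(-2 + S^{2}\right) - 4 C S$)
$c{\left(T \right)} = -9 - T$
$402 \left(y{\left(-3,-2 \right)} + c{\left(-14 \right)}\right) = 402 \left(- 3 \left(-2 + \left(-3\right)^{2} - -8\right) - -5\right) = 402 \left(- 3 \left(-2 + 9 + 8\right) + \left(-9 + 14\right)\right) = 402 \left(\left(-3\right) 15 + 5\right) = 402 \left(-45 + 5\right) = 402 \left(-40\right) = -16080$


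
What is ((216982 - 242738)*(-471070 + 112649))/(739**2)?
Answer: 9231491276/546121 ≈ 16904.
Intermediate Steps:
((216982 - 242738)*(-471070 + 112649))/(739**2) = -25756*(-358421)/546121 = 9231491276*(1/546121) = 9231491276/546121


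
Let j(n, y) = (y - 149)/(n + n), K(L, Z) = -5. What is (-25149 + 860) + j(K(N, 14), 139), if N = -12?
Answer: -24288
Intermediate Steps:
j(n, y) = (-149 + y)/(2*n) (j(n, y) = (-149 + y)/((2*n)) = (-149 + y)*(1/(2*n)) = (-149 + y)/(2*n))
(-25149 + 860) + j(K(N, 14), 139) = (-25149 + 860) + (½)*(-149 + 139)/(-5) = -24289 + (½)*(-⅕)*(-10) = -24289 + 1 = -24288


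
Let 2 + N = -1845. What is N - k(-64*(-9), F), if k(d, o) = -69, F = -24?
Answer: -1778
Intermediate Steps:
N = -1847 (N = -2 - 1845 = -1847)
N - k(-64*(-9), F) = -1847 - 1*(-69) = -1847 + 69 = -1778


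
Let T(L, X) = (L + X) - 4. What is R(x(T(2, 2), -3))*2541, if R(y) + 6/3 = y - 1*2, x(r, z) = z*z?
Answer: 12705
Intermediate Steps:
T(L, X) = -4 + L + X
x(r, z) = z²
R(y) = -4 + y (R(y) = -2 + (y - 1*2) = -2 + (y - 2) = -2 + (-2 + y) = -4 + y)
R(x(T(2, 2), -3))*2541 = (-4 + (-3)²)*2541 = (-4 + 9)*2541 = 5*2541 = 12705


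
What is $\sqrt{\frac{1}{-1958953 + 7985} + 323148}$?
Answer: $\frac{\sqrt{307497630281270146}}{975484} \approx 568.46$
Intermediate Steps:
$\sqrt{\frac{1}{-1958953 + 7985} + 323148} = \sqrt{\frac{1}{-1950968} + 323148} = \sqrt{- \frac{1}{1950968} + 323148} = \sqrt{\frac{630451407263}{1950968}} = \frac{\sqrt{307497630281270146}}{975484}$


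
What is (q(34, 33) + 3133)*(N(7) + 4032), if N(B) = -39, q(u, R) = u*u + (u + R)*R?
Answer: 25954500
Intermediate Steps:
q(u, R) = u**2 + R*(R + u) (q(u, R) = u**2 + (R + u)*R = u**2 + R*(R + u))
(q(34, 33) + 3133)*(N(7) + 4032) = ((33**2 + 34**2 + 33*34) + 3133)*(-39 + 4032) = ((1089 + 1156 + 1122) + 3133)*3993 = (3367 + 3133)*3993 = 6500*3993 = 25954500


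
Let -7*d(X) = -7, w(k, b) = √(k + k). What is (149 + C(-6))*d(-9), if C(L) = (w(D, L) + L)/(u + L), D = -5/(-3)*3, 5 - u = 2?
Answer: 151 - √10/3 ≈ 149.95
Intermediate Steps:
u = 3 (u = 5 - 1*2 = 5 - 2 = 3)
D = 5 (D = -5*(-⅓)*3 = (5/3)*3 = 5)
w(k, b) = √2*√k (w(k, b) = √(2*k) = √2*√k)
d(X) = 1 (d(X) = -⅐*(-7) = 1)
C(L) = (L + √10)/(3 + L) (C(L) = (√2*√5 + L)/(3 + L) = (√10 + L)/(3 + L) = (L + √10)/(3 + L))
(149 + C(-6))*d(-9) = (149 + (-6 + √10)/(3 - 6))*1 = (149 + (-6 + √10)/(-3))*1 = (149 - (-6 + √10)/3)*1 = (149 + (2 - √10/3))*1 = (151 - √10/3)*1 = 151 - √10/3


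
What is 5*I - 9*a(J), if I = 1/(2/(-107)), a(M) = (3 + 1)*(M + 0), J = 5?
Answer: -895/2 ≈ -447.50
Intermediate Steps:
a(M) = 4*M
I = -107/2 (I = 1/(2*(-1/107)) = 1/(-2/107) = -107/2 ≈ -53.500)
5*I - 9*a(J) = 5*(-107/2) - 36*5 = -535/2 - 9*20 = -535/2 - 180 = -895/2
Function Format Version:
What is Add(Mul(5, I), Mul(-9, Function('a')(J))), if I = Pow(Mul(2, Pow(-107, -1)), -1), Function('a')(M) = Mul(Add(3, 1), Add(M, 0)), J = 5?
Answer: Rational(-895, 2) ≈ -447.50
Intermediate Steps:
Function('a')(M) = Mul(4, M)
I = Rational(-107, 2) (I = Pow(Mul(2, Rational(-1, 107)), -1) = Pow(Rational(-2, 107), -1) = Rational(-107, 2) ≈ -53.500)
Add(Mul(5, I), Mul(-9, Function('a')(J))) = Add(Mul(5, Rational(-107, 2)), Mul(-9, Mul(4, 5))) = Add(Rational(-535, 2), Mul(-9, 20)) = Add(Rational(-535, 2), -180) = Rational(-895, 2)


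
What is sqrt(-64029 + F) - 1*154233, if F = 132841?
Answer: -154233 + 2*sqrt(17203) ≈ -1.5397e+5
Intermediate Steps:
sqrt(-64029 + F) - 1*154233 = sqrt(-64029 + 132841) - 1*154233 = sqrt(68812) - 154233 = 2*sqrt(17203) - 154233 = -154233 + 2*sqrt(17203)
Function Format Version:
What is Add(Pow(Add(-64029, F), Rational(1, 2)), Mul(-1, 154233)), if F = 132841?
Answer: Add(-154233, Mul(2, Pow(17203, Rational(1, 2)))) ≈ -1.5397e+5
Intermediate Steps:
Add(Pow(Add(-64029, F), Rational(1, 2)), Mul(-1, 154233)) = Add(Pow(Add(-64029, 132841), Rational(1, 2)), Mul(-1, 154233)) = Add(Pow(68812, Rational(1, 2)), -154233) = Add(Mul(2, Pow(17203, Rational(1, 2))), -154233) = Add(-154233, Mul(2, Pow(17203, Rational(1, 2))))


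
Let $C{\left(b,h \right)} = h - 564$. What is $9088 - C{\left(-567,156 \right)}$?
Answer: $9496$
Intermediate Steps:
$C{\left(b,h \right)} = -564 + h$
$9088 - C{\left(-567,156 \right)} = 9088 - \left(-564 + 156\right) = 9088 - -408 = 9088 + 408 = 9496$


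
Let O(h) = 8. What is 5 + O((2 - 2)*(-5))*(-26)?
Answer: -203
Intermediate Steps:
5 + O((2 - 2)*(-5))*(-26) = 5 + 8*(-26) = 5 - 208 = -203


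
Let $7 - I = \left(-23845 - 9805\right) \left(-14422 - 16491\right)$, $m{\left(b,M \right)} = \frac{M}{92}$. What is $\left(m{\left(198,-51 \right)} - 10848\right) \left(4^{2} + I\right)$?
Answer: $\frac{1038211677048609}{92} \approx 1.1285 \cdot 10^{13}$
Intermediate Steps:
$m{\left(b,M \right)} = \frac{M}{92}$ ($m{\left(b,M \right)} = M \frac{1}{92} = \frac{M}{92}$)
$I = -1040222443$ ($I = 7 - \left(-23845 - 9805\right) \left(-14422 - 16491\right) = 7 - \left(-33650\right) \left(-30913\right) = 7 - 1040222450 = -1040222443$)
$\left(m{\left(198,-51 \right)} - 10848\right) \left(4^{2} + I\right) = \left(\frac{1}{92} \left(-51\right) - 10848\right) \left(4^{2} - 1040222443\right) = \left(- \frac{51}{92} - 10848\right) \left(16 - 1040222443\right) = \left(- \frac{998067}{92}\right) \left(-1040222427\right) = \frac{1038211677048609}{92}$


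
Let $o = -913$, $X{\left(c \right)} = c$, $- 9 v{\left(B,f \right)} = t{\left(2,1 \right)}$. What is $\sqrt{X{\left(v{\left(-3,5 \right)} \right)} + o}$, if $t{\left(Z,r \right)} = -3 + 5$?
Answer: $\frac{i \sqrt{8219}}{3} \approx 30.22 i$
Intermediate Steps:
$t{\left(Z,r \right)} = 2$
$v{\left(B,f \right)} = - \frac{2}{9}$ ($v{\left(B,f \right)} = \left(- \frac{1}{9}\right) 2 = - \frac{2}{9}$)
$\sqrt{X{\left(v{\left(-3,5 \right)} \right)} + o} = \sqrt{- \frac{2}{9} - 913} = \sqrt{- \frac{8219}{9}} = \frac{i \sqrt{8219}}{3}$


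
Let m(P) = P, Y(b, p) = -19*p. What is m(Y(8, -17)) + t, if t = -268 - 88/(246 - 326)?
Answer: 561/10 ≈ 56.100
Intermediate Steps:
t = -2669/10 (t = -268 - 88/(-80) = -268 - 1/80*(-88) = -268 + 11/10 = -2669/10 ≈ -266.90)
m(Y(8, -17)) + t = -19*(-17) - 2669/10 = 323 - 2669/10 = 561/10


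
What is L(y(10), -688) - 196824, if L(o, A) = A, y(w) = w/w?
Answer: -197512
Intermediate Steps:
y(w) = 1
L(y(10), -688) - 196824 = -688 - 196824 = -197512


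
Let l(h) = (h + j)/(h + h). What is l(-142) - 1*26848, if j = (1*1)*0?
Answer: -53695/2 ≈ -26848.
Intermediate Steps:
j = 0 (j = 1*0 = 0)
l(h) = 1/2 (l(h) = (h + 0)/(h + h) = h/((2*h)) = h*(1/(2*h)) = 1/2)
l(-142) - 1*26848 = 1/2 - 1*26848 = 1/2 - 26848 = -53695/2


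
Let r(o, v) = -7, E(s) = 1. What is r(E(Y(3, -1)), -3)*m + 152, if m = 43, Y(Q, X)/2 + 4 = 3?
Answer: -149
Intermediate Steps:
Y(Q, X) = -2 (Y(Q, X) = -8 + 2*3 = -8 + 6 = -2)
r(E(Y(3, -1)), -3)*m + 152 = -7*43 + 152 = -301 + 152 = -149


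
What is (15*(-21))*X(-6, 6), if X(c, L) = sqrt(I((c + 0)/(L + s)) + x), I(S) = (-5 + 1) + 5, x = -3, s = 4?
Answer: -315*I*sqrt(2) ≈ -445.48*I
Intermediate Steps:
I(S) = 1 (I(S) = -4 + 5 = 1)
X(c, L) = I*sqrt(2) (X(c, L) = sqrt(1 - 3) = sqrt(-2) = I*sqrt(2))
(15*(-21))*X(-6, 6) = (15*(-21))*(I*sqrt(2)) = -315*I*sqrt(2)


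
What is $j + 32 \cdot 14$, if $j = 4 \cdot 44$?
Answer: $624$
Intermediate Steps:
$j = 176$
$j + 32 \cdot 14 = 176 + 32 \cdot 14 = 176 + 448 = 624$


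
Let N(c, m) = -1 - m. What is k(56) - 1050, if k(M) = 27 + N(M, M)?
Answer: -1080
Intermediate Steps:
k(M) = 26 - M (k(M) = 27 + (-1 - M) = 26 - M)
k(56) - 1050 = (26 - 1*56) - 1050 = (26 - 56) - 1050 = -30 - 1050 = -1080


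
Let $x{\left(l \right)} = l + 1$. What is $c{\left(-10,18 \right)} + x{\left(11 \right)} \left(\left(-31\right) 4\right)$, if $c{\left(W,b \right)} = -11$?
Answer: $-1499$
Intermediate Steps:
$x{\left(l \right)} = 1 + l$
$c{\left(-10,18 \right)} + x{\left(11 \right)} \left(\left(-31\right) 4\right) = -11 + \left(1 + 11\right) \left(\left(-31\right) 4\right) = -11 + 12 \left(-124\right) = -11 - 1488 = -1499$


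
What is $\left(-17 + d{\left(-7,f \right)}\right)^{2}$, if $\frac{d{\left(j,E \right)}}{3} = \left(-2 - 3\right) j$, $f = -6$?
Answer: $7744$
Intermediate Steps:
$d{\left(j,E \right)} = - 15 j$ ($d{\left(j,E \right)} = 3 \left(-2 - 3\right) j = 3 \left(- 5 j\right) = - 15 j$)
$\left(-17 + d{\left(-7,f \right)}\right)^{2} = \left(-17 - -105\right)^{2} = \left(-17 + 105\right)^{2} = 88^{2} = 7744$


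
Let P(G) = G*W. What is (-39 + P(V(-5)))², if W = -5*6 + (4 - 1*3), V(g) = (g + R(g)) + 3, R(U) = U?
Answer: 26896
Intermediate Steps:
V(g) = 3 + 2*g (V(g) = (g + g) + 3 = 2*g + 3 = 3 + 2*g)
W = -29 (W = -30 + (4 - 3) = -30 + 1 = -29)
P(G) = -29*G (P(G) = G*(-29) = -29*G)
(-39 + P(V(-5)))² = (-39 - 29*(3 + 2*(-5)))² = (-39 - 29*(3 - 10))² = (-39 - 29*(-7))² = (-39 + 203)² = 164² = 26896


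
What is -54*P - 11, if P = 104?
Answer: -5627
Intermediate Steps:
-54*P - 11 = -54*104 - 11 = -5616 - 11 = -5627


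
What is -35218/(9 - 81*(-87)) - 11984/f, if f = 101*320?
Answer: -9553163/1781640 ≈ -5.3620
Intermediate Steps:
f = 32320
-35218/(9 - 81*(-87)) - 11984/f = -35218/(9 - 81*(-87)) - 11984/32320 = -35218/(9 + 7047) - 11984*1/32320 = -35218/7056 - 749/2020 = -35218*1/7056 - 749/2020 = -17609/3528 - 749/2020 = -9553163/1781640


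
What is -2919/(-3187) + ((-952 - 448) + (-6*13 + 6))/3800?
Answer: 800117/1513825 ≈ 0.52854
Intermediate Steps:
-2919/(-3187) + ((-952 - 448) + (-6*13 + 6))/3800 = -2919*(-1/3187) + (-1400 + (-78 + 6))*(1/3800) = 2919/3187 + (-1400 - 72)*(1/3800) = 2919/3187 - 1472*1/3800 = 2919/3187 - 184/475 = 800117/1513825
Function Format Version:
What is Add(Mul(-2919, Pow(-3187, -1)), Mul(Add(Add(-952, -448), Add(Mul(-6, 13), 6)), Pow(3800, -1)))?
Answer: Rational(800117, 1513825) ≈ 0.52854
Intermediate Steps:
Add(Mul(-2919, Pow(-3187, -1)), Mul(Add(Add(-952, -448), Add(Mul(-6, 13), 6)), Pow(3800, -1))) = Add(Mul(-2919, Rational(-1, 3187)), Mul(Add(-1400, Add(-78, 6)), Rational(1, 3800))) = Add(Rational(2919, 3187), Mul(Add(-1400, -72), Rational(1, 3800))) = Add(Rational(2919, 3187), Mul(-1472, Rational(1, 3800))) = Add(Rational(2919, 3187), Rational(-184, 475)) = Rational(800117, 1513825)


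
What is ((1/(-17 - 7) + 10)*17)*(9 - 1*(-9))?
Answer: 12189/4 ≈ 3047.3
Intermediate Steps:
((1/(-17 - 7) + 10)*17)*(9 - 1*(-9)) = ((1/(-24) + 10)*17)*(9 + 9) = ((-1/24 + 10)*17)*18 = ((239/24)*17)*18 = (4063/24)*18 = 12189/4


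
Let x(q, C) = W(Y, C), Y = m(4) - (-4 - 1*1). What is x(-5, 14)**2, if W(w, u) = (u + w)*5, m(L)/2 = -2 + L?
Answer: 13225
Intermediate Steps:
m(L) = -4 + 2*L (m(L) = 2*(-2 + L) = -4 + 2*L)
Y = 9 (Y = (-4 + 2*4) - (-4 - 1*1) = (-4 + 8) - (-4 - 1) = 4 - 1*(-5) = 4 + 5 = 9)
W(w, u) = 5*u + 5*w
x(q, C) = 45 + 5*C (x(q, C) = 5*C + 5*9 = 5*C + 45 = 45 + 5*C)
x(-5, 14)**2 = (45 + 5*14)**2 = (45 + 70)**2 = 115**2 = 13225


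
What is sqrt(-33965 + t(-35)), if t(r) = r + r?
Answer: I*sqrt(34035) ≈ 184.49*I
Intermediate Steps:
t(r) = 2*r
sqrt(-33965 + t(-35)) = sqrt(-33965 + 2*(-35)) = sqrt(-33965 - 70) = sqrt(-34035) = I*sqrt(34035)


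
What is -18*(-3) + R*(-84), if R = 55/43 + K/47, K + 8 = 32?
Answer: -194694/2021 ≈ -96.335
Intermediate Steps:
K = 24 (K = -8 + 32 = 24)
R = 3617/2021 (R = 55/43 + 24/47 = 3617/2021 ≈ 1.7897)
-18*(-3) + R*(-84) = -18*(-3) + (3617/2021)*(-84) = 54 - 303828/2021 = -194694/2021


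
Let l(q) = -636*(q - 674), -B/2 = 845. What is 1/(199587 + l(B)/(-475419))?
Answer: 158473/31628649483 ≈ 5.0104e-6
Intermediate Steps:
B = -1690 (B = -2*845 = -1690)
l(q) = 428664 - 636*q (l(q) = -636*(-674 + q) = 428664 - 636*q)
1/(199587 + l(B)/(-475419)) = 1/(199587 + (428664 - 636*(-1690))/(-475419)) = 1/(199587 + (428664 + 1074840)*(-1/475419)) = 1/(199587 + 1503504*(-1/475419)) = 1/(199587 - 501168/158473) = 1/(31628649483/158473) = 158473/31628649483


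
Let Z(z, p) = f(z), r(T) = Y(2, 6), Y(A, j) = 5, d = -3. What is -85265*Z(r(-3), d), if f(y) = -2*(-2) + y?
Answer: -767385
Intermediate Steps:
f(y) = 4 + y
r(T) = 5
Z(z, p) = 4 + z
-85265*Z(r(-3), d) = -85265*(4 + 5) = -85265*9 = -767385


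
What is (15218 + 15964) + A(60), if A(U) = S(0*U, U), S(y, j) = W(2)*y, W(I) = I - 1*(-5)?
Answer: 31182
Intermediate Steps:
W(I) = 5 + I (W(I) = I + 5 = 5 + I)
S(y, j) = 7*y (S(y, j) = (5 + 2)*y = 7*y)
A(U) = 0 (A(U) = 7*(0*U) = 7*0 = 0)
(15218 + 15964) + A(60) = (15218 + 15964) + 0 = 31182 + 0 = 31182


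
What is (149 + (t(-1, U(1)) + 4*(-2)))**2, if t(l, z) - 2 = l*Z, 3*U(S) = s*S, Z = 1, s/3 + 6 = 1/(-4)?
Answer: 20164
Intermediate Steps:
s = -75/4 (s = -18 + 3/(-4) = -18 + 3*(-1/4) = -18 - 3/4 = -75/4 ≈ -18.750)
U(S) = -25*S/4 (U(S) = (-75*S/4)/3 = -25*S/4)
t(l, z) = 2 + l (t(l, z) = 2 + l*1 = 2 + l)
(149 + (t(-1, U(1)) + 4*(-2)))**2 = (149 + ((2 - 1) + 4*(-2)))**2 = (149 + (1 - 8))**2 = (149 - 7)**2 = 142**2 = 20164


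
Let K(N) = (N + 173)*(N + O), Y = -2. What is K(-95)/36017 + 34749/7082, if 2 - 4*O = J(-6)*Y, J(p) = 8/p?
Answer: 1198985047/255072394 ≈ 4.7006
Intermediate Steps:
O = -1/6 (O = 1/2 - 8/(-6)*(-2)/4 = 1/2 - 8*(-1/6)*(-2)/4 = 1/2 - (-1)*(-2)/3 = 1/2 - 1/4*8/3 = 1/2 - 2/3 = -1/6 ≈ -0.16667)
K(N) = (173 + N)*(-1/6 + N) (K(N) = (N + 173)*(N - 1/6) = (173 + N)*(-1/6 + N))
K(-95)/36017 + 34749/7082 = (-173/6 + (-95)**2 + (1037/6)*(-95))/36017 + 34749/7082 = (-173/6 + 9025 - 98515/6)*(1/36017) + 34749*(1/7082) = -7423*1/36017 + 34749/7082 = -7423/36017 + 34749/7082 = 1198985047/255072394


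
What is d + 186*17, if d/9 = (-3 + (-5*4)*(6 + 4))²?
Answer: 374043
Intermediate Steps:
d = 370881 (d = 9*(-3 + (-5*4)*(6 + 4))² = 9*(-3 - 20*10)² = 9*(-3 - 200)² = 9*(-203)² = 9*41209 = 370881)
d + 186*17 = 370881 + 186*17 = 370881 + 3162 = 374043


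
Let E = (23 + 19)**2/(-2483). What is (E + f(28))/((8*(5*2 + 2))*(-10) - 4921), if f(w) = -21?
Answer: 53907/14602523 ≈ 0.0036916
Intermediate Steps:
E = -1764/2483 (E = 42**2*(-1/2483) = 1764*(-1/2483) = -1764/2483 ≈ -0.71043)
(E + f(28))/((8*(5*2 + 2))*(-10) - 4921) = (-1764/2483 - 21)/((8*(5*2 + 2))*(-10) - 4921) = -53907/(2483*((8*(10 + 2))*(-10) - 4921)) = -53907/(2483*((8*12)*(-10) - 4921)) = -53907/(2483*(96*(-10) - 4921)) = -53907/(2483*(-960 - 4921)) = -53907/2483/(-5881) = -53907/2483*(-1/5881) = 53907/14602523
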